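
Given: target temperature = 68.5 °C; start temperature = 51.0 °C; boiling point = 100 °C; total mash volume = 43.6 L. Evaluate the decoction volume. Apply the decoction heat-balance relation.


V_dec = V_total·(T_target − T_start)/(T_boil − T_start)
V_dec = 43.6·(68.5 − 51.0)/(100 − 51.0)

15.5714 L


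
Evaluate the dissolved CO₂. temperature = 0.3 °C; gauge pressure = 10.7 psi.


vols = (P + 14.695)·(0.01821 + 0.09011·e^(−0.04·T))
vols = (10.7 + 14.695)·(0.01821 + 0.09011·e^(−0.04·0.3))

2.7235 volumes


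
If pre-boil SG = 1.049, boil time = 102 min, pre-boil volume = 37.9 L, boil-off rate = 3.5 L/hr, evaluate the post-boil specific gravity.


V_post = V_pre − rate·(t/60);  SG_post = 1 + (SG_pre−1)·V_pre/V_post
V_post = 37.9 − 3.5·(102/60) = 31.9500
SG_post = 1 + (1.049 − 1)·37.9/31.9500

1.0581


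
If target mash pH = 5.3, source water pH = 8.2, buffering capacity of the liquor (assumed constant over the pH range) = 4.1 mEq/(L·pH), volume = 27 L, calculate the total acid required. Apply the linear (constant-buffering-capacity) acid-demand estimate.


acid = buffering capacity · (pH_source − pH_target) · V
acid = 4.1 · (8.2 − 5.3) · 27

321.0300 mEq


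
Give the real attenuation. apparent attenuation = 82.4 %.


RA = AA · 0.8192
RA = 82.4 · 0.8192

67.5021 %


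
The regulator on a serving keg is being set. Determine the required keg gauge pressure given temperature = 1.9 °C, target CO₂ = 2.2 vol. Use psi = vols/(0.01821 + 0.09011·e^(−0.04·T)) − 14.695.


psi = 2.2/(0.01821 + 0.09011·e^(−0.04·1.9)) − 14.695

6.9318 psi


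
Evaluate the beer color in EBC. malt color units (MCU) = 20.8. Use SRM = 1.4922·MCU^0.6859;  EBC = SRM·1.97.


SRM = 1.4922·20.8^0.6859 = 11.9643
EBC = 11.9643·1.97

23.5696 EBC


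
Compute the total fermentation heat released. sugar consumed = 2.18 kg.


Q = m_sugar · 590 kJ/kg
Q = 2.18 · 590

1286.2000 kJ


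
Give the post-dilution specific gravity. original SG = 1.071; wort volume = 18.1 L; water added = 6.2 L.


SG_new = 1 + (SG_old − 1)·V_old/(V_old + V_water)
pts = (1.071 − 1)·1000·18.1/(18.1 + 6.2) = 52.8848
SG_new = 1 + 52.8848/1000

1.0529


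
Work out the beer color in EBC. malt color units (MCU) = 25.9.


SRM = 1.4922·MCU^0.6859;  EBC = SRM·1.97
SRM = 1.4922·25.9^0.6859 = 13.9062
EBC = 13.9062·1.97

27.3953 EBC


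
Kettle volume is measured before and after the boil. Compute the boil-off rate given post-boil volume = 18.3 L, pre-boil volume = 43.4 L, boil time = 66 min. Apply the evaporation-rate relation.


rate = (V_pre − V_post) / (t_min/60)
rate = (43.4 − 18.3) / (66/60)

22.8182 L/hr


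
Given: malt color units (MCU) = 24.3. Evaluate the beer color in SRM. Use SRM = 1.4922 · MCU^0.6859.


SRM = 1.4922 · 24.3^0.6859

13.3111 SRM


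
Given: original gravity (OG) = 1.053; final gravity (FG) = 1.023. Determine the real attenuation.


AA = (OG−FG)/(OG−1)·100;  RA = AA·0.8192
AA = (1.053 − 1.023)/(1.053 − 1)·100 = 56.6038
RA = 56.6038·0.8192

46.3698 %


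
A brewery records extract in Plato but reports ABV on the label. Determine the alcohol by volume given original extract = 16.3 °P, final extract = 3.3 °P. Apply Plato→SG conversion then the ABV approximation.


SG = 259/(259 − P);  ABV = (OG − FG)·131.25
OG = 259/(259 − 16.3) = 1.0672
FG = 259/(259 − 3.3) = 1.0129
ABV = (1.0672 − 1.0129)·131.25

7.1210 % ABV


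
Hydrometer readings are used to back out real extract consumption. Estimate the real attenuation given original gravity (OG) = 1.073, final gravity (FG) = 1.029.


AA = (OG−FG)/(OG−1)·100;  RA = AA·0.8192
AA = (1.073 − 1.029)/(1.073 − 1)·100 = 60.2740
RA = 60.2740·0.8192

49.3764 %


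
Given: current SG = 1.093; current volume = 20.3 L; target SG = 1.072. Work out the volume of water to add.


V_water = V·((SG_curr − 1)/(SG_target − 1) − 1)
V_water = 20.3·((1.093 − 1)/(1.072 − 1) − 1)

5.9208 L


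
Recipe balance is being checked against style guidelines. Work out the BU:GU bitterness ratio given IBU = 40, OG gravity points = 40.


BU:GU = IBU / OG_points
BU:GU = 40 / 40

1.0000


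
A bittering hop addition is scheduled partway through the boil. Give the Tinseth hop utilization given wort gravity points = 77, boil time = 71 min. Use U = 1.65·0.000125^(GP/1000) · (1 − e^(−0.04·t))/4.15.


bigness = 1.65·0.000125^(77/1000) = 0.8259
boil_factor = (1 − e^(−0.04·71))/4.15 = 0.2269
U = 0.8259 · 0.2269

0.1874


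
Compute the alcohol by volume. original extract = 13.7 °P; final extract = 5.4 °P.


SG = 259/(259 − P);  ABV = (OG − FG)·131.25
OG = 259/(259 − 13.7) = 1.0558
FG = 259/(259 − 5.4) = 1.0213
ABV = (1.0558 − 1.0213)·131.25

4.5356 % ABV


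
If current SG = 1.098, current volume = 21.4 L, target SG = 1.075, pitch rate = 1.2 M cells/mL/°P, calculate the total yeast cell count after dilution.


V_w = V·((SG_c−1)/(SG_t−1)−1);  °P = 259 − 259/SG_t;  cells = rate·(V+V_w)·°P
V_w = 21.4·((1.098−1)/(1.075−1)−1) = 6.5627
V_final = 21.4 + 6.5627 = 27.9627
°P = 259 − 259/1.075 = 18.0698
cells = 1.2·27.9627·18.0698

606.3347 billion cells


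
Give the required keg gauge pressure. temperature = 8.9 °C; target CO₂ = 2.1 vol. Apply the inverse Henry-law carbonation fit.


psi = vols/(0.01821 + 0.09011·e^(−0.04·T)) − 14.695
psi = 2.1/(0.01821 + 0.09011·e^(−0.04·8.9)) − 14.695

11.1259 psi


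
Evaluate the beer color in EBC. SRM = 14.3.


EBC = SRM · 1.97
EBC = 14.3 · 1.97

28.1710 EBC


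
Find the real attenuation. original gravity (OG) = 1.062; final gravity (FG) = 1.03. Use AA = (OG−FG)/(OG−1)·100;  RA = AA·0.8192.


AA = (1.062 − 1.03)/(1.062 − 1)·100 = 51.6129
RA = 51.6129·0.8192

42.2813 %


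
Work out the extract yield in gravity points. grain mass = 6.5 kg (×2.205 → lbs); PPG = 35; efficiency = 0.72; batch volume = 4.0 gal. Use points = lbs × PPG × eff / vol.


lbs = 6.5 × 2.205 = 14.3325
points = 14.3325 × 35 × 0.72 / 4.0

90.2947 points


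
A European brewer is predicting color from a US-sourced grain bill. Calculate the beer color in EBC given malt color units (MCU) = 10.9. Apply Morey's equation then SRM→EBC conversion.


SRM = 1.4922·MCU^0.6859;  EBC = SRM·1.97
SRM = 1.4922·10.9^0.6859 = 7.6806
EBC = 7.6806·1.97

15.1309 EBC


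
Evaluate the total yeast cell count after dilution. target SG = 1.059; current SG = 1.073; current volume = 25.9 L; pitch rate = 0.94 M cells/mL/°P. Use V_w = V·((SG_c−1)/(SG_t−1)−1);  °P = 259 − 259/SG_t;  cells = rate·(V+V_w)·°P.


V_w = 25.9·((1.073−1)/(1.059−1)−1) = 6.1458
V_final = 25.9 + 6.1458 = 32.0458
°P = 259 − 259/1.059 = 14.4297
cells = 0.94·32.0458·14.4297

434.6646 billion cells


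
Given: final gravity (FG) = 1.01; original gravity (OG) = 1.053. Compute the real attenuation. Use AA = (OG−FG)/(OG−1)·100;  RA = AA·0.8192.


AA = (1.053 − 1.01)/(1.053 − 1)·100 = 81.1321
RA = 81.1321·0.8192

66.4634 %


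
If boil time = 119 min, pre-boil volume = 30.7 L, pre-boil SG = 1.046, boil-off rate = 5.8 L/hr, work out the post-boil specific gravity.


V_post = V_pre − rate·(t/60);  SG_post = 1 + (SG_pre−1)·V_pre/V_post
V_post = 30.7 − 5.8·(119/60) = 19.1967
SG_post = 1 + (1.046 − 1)·30.7/19.1967

1.0736


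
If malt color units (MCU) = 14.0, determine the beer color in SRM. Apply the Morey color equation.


SRM = 1.4922 · MCU^0.6859
SRM = 1.4922 · 14.0^0.6859

9.1192 SRM


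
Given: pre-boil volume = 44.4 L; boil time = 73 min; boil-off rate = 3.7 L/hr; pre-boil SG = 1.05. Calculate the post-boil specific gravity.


V_post = V_pre − rate·(t/60);  SG_post = 1 + (SG_pre−1)·V_pre/V_post
V_post = 44.4 − 3.7·(73/60) = 39.8983
SG_post = 1 + (1.05 − 1)·44.4/39.8983

1.0556


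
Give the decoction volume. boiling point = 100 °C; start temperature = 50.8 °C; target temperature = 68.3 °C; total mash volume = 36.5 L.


V_dec = V_total·(T_target − T_start)/(T_boil − T_start)
V_dec = 36.5·(68.3 − 50.8)/(100 − 50.8)

12.9827 L


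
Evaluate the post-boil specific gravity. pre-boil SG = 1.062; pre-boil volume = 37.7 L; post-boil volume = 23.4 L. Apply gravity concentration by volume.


SG_post = 1 + (SG_pre − 1)·V_pre/V_post
pts_pre = (1.062 − 1)·1000 = 62.0000
pts_post = 62.0000·37.7/23.4 = 99.8889
SG_post = 1 + 99.8889/1000

1.0999


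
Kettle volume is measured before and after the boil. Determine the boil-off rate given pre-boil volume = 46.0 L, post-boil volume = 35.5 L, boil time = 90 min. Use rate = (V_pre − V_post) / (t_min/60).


rate = (46.0 − 35.5) / (90/60)

7.0000 L/hr


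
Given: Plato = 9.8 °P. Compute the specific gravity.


SG = 259/(259 − P)
SG = 259/(259 − 9.8)

1.0393


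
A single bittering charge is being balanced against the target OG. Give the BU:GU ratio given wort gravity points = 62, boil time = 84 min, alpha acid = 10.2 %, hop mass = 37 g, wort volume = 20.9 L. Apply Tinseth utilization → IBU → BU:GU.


U = 1.65·0.000125^(GP/1000)·(1−e^(−0.04t))/4.15;  IBU = (α/100)·m·U·1000/V;  BU:GU = IBU/GP
U = 1.65·0.000125^(62/1000)·(1−e^(−0.04·84))/4.15 = 0.2198
IBU = (10.2/100)·37·0.2198·1000/20.9 = 39.6960
BU:GU = 39.6960/62

0.6403


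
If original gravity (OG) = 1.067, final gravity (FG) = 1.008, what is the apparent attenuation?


AA = (OG − FG)/(OG − 1) · 100
AA = (1.067 − 1.008)/(1.067 − 1) · 100

88.0597 %


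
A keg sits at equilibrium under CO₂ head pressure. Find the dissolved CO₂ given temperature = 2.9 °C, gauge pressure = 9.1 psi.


vols = (P + 14.695)·(0.01821 + 0.09011·e^(−0.04·T))
vols = (9.1 + 14.695)·(0.01821 + 0.09011·e^(−0.04·2.9))

2.3426 volumes


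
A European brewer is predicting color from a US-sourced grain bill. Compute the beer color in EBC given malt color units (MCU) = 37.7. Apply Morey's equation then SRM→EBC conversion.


SRM = 1.4922·MCU^0.6859;  EBC = SRM·1.97
SRM = 1.4922·37.7^0.6859 = 17.9903
EBC = 17.9903·1.97

35.4410 EBC


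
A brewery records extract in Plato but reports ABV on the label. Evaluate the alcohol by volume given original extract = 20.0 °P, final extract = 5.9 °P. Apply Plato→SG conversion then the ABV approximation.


SG = 259/(259 − P);  ABV = (OG − FG)·131.25
OG = 259/(259 − 20.0) = 1.0837
FG = 259/(259 − 5.9) = 1.0233
ABV = (1.0837 − 1.0233)·131.25

7.9237 % ABV


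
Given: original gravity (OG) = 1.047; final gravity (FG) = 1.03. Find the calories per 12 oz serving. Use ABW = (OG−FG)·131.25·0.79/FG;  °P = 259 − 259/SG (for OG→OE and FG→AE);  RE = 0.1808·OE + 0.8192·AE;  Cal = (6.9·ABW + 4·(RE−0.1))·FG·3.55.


ABW = (1.047 − 1.03)·131.25·0.79/1.03 = 1.7113
OE = 259 − 259/1.047 = 11.6266 °P
AE = 259 − 259/1.03 = 7.5437 °P
RE = 0.1808·11.6266 + 0.8192·7.5437 = 8.2819 °P
Cal = (6.9·1.7113 + 4·(8.2819−0.1))·1.03·3.55

162.8451 kcal


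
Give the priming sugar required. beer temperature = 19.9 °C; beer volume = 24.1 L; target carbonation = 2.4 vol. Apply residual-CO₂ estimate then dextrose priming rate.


residual = 14.695·(0.01821 + 0.09011·e^(−0.04·T));  sugar = (target − residual)·4.0·V
residual = 14.695·(0.01821 + 0.09011·e^(−0.04·19.9)) = 0.8650
sugar = (2.4 − 0.8650)·4.0·24.1

147.9772 g


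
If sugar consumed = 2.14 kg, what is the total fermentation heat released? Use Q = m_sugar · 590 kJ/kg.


Q = 2.14 · 590

1262.6000 kJ


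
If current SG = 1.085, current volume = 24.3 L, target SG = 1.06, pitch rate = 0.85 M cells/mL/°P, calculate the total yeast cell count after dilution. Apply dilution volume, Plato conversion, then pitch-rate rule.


V_w = V·((SG_c−1)/(SG_t−1)−1);  °P = 259 − 259/SG_t;  cells = rate·(V+V_w)·°P
V_w = 24.3·((1.085−1)/(1.06−1)−1) = 10.1250
V_final = 24.3 + 10.1250 = 34.4250
°P = 259 − 259/1.06 = 14.6604
cells = 0.85·34.4250·14.6604

428.9810 billion cells


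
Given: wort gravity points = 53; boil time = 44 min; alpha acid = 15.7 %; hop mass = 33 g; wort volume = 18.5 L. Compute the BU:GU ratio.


U = 1.65·0.000125^(GP/1000)·(1−e^(−0.04t))/4.15;  IBU = (α/100)·m·U·1000/V;  BU:GU = IBU/GP
U = 1.65·0.000125^(53/1000)·(1−e^(−0.04·44))/4.15 = 0.2044
IBU = (15.7/100)·33·0.2044·1000/18.5 = 57.2560
BU:GU = 57.2560/53

1.0803


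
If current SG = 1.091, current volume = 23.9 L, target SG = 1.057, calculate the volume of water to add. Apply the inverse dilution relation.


V_water = V·((SG_curr − 1)/(SG_target − 1) − 1)
V_water = 23.9·((1.091 − 1)/(1.057 − 1) − 1)

14.2561 L


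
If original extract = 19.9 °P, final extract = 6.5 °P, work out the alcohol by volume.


SG = 259/(259 − P);  ABV = (OG − FG)·131.25
OG = 259/(259 − 19.9) = 1.0832
FG = 259/(259 − 6.5) = 1.0257
ABV = (1.0832 − 1.0257)·131.25

7.5451 % ABV


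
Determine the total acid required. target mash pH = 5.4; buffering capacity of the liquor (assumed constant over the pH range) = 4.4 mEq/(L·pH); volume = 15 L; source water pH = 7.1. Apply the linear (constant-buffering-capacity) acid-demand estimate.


acid = buffering capacity · (pH_source − pH_target) · V
acid = 4.4 · (7.1 − 5.4) · 15

112.2000 mEq


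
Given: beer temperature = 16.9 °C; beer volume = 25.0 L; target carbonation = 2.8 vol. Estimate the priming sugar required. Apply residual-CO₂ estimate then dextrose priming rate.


residual = 14.695·(0.01821 + 0.09011·e^(−0.04·T));  sugar = (target − residual)·4.0·V
residual = 14.695·(0.01821 + 0.09011·e^(−0.04·16.9)) = 0.9411
sugar = (2.8 − 0.9411)·4.0·25.0

185.8870 g


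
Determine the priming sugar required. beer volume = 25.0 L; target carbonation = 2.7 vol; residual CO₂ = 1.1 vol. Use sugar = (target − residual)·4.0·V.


sugar = (2.7 − 1.1)·4.0·25.0

160.0000 g


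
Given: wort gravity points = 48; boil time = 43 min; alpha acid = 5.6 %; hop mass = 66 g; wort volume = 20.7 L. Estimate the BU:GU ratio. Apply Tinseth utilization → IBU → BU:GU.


U = 1.65·0.000125^(GP/1000)·(1−e^(−0.04t))/4.15;  IBU = (α/100)·m·U·1000/V;  BU:GU = IBU/GP
U = 1.65·0.000125^(48/1000)·(1−e^(−0.04·43))/4.15 = 0.2120
IBU = (5.6/100)·66·0.2120·1000/20.7 = 37.8580
BU:GU = 37.8580/48

0.7887


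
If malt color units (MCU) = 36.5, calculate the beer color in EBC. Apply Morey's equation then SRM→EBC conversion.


SRM = 1.4922·MCU^0.6859;  EBC = SRM·1.97
SRM = 1.4922·36.5^0.6859 = 17.5956
EBC = 17.5956·1.97

34.6633 EBC


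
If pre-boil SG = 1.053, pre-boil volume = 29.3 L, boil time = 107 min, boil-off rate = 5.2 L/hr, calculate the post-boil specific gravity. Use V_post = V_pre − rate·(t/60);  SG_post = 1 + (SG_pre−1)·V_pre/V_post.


V_post = 29.3 − 5.2·(107/60) = 20.0267
SG_post = 1 + (1.053 − 1)·29.3/20.0267

1.0775


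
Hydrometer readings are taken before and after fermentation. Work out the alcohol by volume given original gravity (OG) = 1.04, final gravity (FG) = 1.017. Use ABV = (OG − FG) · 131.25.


ABV = (1.04 − 1.017) · 131.25

3.0188 % ABV


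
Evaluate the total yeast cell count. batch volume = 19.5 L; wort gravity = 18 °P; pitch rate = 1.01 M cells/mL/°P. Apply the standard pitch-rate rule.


cells (billions) = rate · V_L · °P
cells = 1.01 · 19.5 · 18

354.5100 billion cells


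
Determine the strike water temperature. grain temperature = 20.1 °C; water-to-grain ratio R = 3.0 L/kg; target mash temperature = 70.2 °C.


T_strike = (0.41/R)·(T_mash − T_grain) + T_mash
T_strike = (0.41/3.0)·(70.2 − 20.1) + 70.2

77.0470 °C


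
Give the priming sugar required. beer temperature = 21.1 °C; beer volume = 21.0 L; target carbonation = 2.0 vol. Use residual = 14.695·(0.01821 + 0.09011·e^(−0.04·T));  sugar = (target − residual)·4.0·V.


residual = 14.695·(0.01821 + 0.09011·e^(−0.04·21.1)) = 0.8370
sugar = (2.0 − 0.8370)·4.0·21.0

97.6945 g


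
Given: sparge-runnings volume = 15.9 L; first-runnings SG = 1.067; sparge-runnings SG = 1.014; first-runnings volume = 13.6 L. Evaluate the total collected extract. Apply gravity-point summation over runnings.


total = Σ (SG_i − 1)·1000·V_i
first = (1.067 − 1)·1000·13.6 = 911.2000
sparge = (1.014 − 1)·1000·15.9 = 222.6000
total = 911.2000 + 222.6000

1133.8000 gravity·L


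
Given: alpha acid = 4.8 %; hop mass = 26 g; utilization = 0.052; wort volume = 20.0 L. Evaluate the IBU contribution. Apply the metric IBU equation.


IBU = (α/100)·mass·U·1000 / V
IBU = (4.8/100)·26·0.052·1000 / 20.0

3.2448 IBU


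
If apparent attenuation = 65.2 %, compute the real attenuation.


RA = AA · 0.8192
RA = 65.2 · 0.8192

53.4118 %


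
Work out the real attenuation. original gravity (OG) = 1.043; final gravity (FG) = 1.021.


AA = (OG−FG)/(OG−1)·100;  RA = AA·0.8192
AA = (1.043 − 1.021)/(1.043 − 1)·100 = 51.1628
RA = 51.1628·0.8192

41.9126 %


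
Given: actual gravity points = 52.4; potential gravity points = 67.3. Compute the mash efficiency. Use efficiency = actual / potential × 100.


efficiency = 52.4 / 67.3 × 100

77.8603 %


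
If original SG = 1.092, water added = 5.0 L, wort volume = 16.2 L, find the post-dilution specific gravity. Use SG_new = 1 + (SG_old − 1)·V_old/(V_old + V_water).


pts = (1.092 − 1)·1000·16.2/(16.2 + 5.0) = 70.3019
SG_new = 1 + 70.3019/1000

1.0703


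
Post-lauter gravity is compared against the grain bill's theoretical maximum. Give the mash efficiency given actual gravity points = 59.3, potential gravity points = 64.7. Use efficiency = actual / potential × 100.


efficiency = 59.3 / 64.7 × 100

91.6538 %


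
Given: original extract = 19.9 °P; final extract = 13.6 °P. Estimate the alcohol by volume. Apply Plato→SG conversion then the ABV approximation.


SG = 259/(259 − P);  ABV = (OG − FG)·131.25
OG = 259/(259 − 19.9) = 1.0832
FG = 259/(259 − 13.6) = 1.0554
ABV = (1.0832 − 1.0554)·131.25

3.6499 % ABV


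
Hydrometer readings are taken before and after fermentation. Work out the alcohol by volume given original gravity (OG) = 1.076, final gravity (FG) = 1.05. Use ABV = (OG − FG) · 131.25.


ABV = (1.076 − 1.05) · 131.25

3.4125 % ABV


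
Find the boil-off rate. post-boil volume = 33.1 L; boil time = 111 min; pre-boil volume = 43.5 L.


rate = (V_pre − V_post) / (t_min/60)
rate = (43.5 − 33.1) / (111/60)

5.6216 L/hr


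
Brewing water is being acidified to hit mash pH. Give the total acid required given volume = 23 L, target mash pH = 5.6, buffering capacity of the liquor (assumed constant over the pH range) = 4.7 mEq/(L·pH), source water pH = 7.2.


acid = buffering capacity · (pH_source − pH_target) · V
acid = 4.7 · (7.2 − 5.6) · 23

172.9600 mEq


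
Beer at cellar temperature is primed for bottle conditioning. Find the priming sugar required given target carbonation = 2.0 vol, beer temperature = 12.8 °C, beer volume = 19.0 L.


residual = 14.695·(0.01821 + 0.09011·e^(−0.04·T));  sugar = (target − residual)·4.0·V
residual = 14.695·(0.01821 + 0.09011·e^(−0.04·12.8)) = 1.0612
sugar = (2.0 − 1.0612)·4.0·19.0

71.3516 g


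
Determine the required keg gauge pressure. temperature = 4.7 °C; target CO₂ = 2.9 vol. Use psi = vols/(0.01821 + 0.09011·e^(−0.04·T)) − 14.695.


psi = 2.9/(0.01821 + 0.09011·e^(−0.04·4.7)) − 14.695

16.5293 psi


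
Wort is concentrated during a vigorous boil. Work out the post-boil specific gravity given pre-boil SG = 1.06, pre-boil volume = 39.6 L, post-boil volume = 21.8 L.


SG_post = 1 + (SG_pre − 1)·V_pre/V_post
pts_pre = (1.06 − 1)·1000 = 60.0000
pts_post = 60.0000·39.6/21.8 = 108.9908
SG_post = 1 + 108.9908/1000

1.1090


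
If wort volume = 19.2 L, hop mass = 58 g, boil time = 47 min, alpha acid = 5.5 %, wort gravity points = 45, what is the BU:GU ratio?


U = 1.65·0.000125^(GP/1000)·(1−e^(−0.04t))/4.15;  IBU = (α/100)·m·U·1000/V;  BU:GU = IBU/GP
U = 1.65·0.000125^(45/1000)·(1−e^(−0.04·47))/4.15 = 0.2248
IBU = (5.5/100)·58·0.2248·1000/19.2 = 37.3577
BU:GU = 37.3577/45

0.8302


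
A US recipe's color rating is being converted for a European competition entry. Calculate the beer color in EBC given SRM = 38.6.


EBC = SRM · 1.97
EBC = 38.6 · 1.97

76.0420 EBC


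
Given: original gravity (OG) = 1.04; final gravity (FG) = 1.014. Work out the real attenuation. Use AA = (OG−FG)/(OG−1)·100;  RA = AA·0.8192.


AA = (1.04 − 1.014)/(1.04 − 1)·100 = 65.0000
RA = 65.0000·0.8192

53.2480 %


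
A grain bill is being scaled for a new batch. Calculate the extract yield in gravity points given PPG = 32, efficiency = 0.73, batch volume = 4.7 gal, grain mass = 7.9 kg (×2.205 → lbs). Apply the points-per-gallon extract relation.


points = lbs × PPG × eff / vol
lbs = 7.9 × 2.205 = 17.4195
points = 17.4195 × 32 × 0.73 / 4.7

86.5786 points


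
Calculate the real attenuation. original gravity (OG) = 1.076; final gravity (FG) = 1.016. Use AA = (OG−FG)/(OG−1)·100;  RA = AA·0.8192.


AA = (1.076 − 1.016)/(1.076 − 1)·100 = 78.9474
RA = 78.9474·0.8192

64.6737 %


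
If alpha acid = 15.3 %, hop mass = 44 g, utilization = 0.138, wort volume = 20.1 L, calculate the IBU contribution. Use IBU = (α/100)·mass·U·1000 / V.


IBU = (15.3/100)·44·0.138·1000 / 20.1

46.2197 IBU


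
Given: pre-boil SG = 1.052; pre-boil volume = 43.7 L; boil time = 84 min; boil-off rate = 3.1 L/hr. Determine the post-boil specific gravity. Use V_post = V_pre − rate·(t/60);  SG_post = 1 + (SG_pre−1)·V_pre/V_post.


V_post = 43.7 − 3.1·(84/60) = 39.3600
SG_post = 1 + (1.052 − 1)·43.7/39.3600

1.0577


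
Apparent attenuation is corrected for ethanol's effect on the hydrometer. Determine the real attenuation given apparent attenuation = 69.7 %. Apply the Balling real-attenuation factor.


RA = AA · 0.8192
RA = 69.7 · 0.8192

57.0982 %


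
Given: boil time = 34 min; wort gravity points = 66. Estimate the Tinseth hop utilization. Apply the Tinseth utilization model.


U = 1.65·0.000125^(GP/1000) · (1 − e^(−0.04·t))/4.15
bigness = 1.65·0.000125^(66/1000) = 0.9118
boil_factor = (1 − e^(−0.04·34))/4.15 = 0.1791
U = 0.9118 · 0.1791

0.1633


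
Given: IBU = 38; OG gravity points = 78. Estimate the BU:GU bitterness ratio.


BU:GU = IBU / OG_points
BU:GU = 38 / 78

0.4872


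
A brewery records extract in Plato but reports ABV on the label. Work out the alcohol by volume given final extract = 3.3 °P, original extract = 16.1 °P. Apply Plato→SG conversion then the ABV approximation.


SG = 259/(259 − P);  ABV = (OG − FG)·131.25
OG = 259/(259 − 16.1) = 1.0663
FG = 259/(259 − 3.3) = 1.0129
ABV = (1.0663 − 1.0129)·131.25

7.0057 % ABV


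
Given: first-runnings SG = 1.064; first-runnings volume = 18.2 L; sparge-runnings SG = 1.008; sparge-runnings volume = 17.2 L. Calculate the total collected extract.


total = Σ (SG_i − 1)·1000·V_i
first = (1.064 − 1)·1000·18.2 = 1164.8000
sparge = (1.008 − 1)·1000·17.2 = 137.6000
total = 1164.8000 + 137.6000

1302.4000 gravity·L


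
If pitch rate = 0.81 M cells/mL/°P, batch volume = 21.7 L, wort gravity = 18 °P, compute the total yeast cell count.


cells (billions) = rate · V_L · °P
cells = 0.81 · 21.7 · 18

316.3860 billion cells


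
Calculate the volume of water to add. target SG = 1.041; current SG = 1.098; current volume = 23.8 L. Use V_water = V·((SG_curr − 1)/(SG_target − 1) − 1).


V_water = 23.8·((1.098 − 1)/(1.041 − 1) − 1)

33.0878 L


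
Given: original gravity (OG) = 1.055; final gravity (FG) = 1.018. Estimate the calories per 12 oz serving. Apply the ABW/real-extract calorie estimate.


ABW = (OG−FG)·131.25·0.79/FG;  °P = 259 − 259/SG (for OG→OE and FG→AE);  RE = 0.1808·OE + 0.8192·AE;  Cal = (6.9·ABW + 4·(RE−0.1))·FG·3.55
ABW = (1.055 − 1.018)·131.25·0.79/1.018 = 3.7686
OE = 259 − 259/1.055 = 13.5024 °P
AE = 259 − 259/1.018 = 4.5796 °P
RE = 0.1808·13.5024 + 0.8192·4.5796 = 6.1928 °P
Cal = (6.9·3.7686 + 4·(6.1928−0.1))·1.018·3.55

182.0488 kcal


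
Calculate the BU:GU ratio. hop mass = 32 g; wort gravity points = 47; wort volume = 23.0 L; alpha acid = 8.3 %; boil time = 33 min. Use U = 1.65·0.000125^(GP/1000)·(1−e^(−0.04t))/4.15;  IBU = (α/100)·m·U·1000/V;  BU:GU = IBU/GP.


U = 1.65·0.000125^(47/1000)·(1−e^(−0.04·33))/4.15 = 0.1910
IBU = (8.3/100)·32·0.1910·1000/23.0 = 22.0554
BU:GU = 22.0554/47

0.4693


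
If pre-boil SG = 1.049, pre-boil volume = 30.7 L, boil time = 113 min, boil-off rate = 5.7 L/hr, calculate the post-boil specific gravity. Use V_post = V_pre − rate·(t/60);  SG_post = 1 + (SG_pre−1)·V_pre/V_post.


V_post = 30.7 − 5.7·(113/60) = 19.9650
SG_post = 1 + (1.049 − 1)·30.7/19.9650

1.0753


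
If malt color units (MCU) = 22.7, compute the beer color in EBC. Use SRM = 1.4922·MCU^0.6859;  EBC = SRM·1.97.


SRM = 1.4922·22.7^0.6859 = 12.7036
EBC = 12.7036·1.97

25.0260 EBC


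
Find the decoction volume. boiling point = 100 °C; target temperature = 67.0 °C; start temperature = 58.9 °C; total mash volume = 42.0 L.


V_dec = V_total·(T_target − T_start)/(T_boil − T_start)
V_dec = 42.0·(67.0 − 58.9)/(100 − 58.9)

8.2774 L


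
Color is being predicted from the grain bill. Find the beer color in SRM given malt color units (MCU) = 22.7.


SRM = 1.4922 · MCU^0.6859
SRM = 1.4922 · 22.7^0.6859

12.7036 SRM


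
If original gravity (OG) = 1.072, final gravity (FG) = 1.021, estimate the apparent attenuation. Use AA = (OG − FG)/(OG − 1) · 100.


AA = (1.072 − 1.021)/(1.072 − 1) · 100

70.8333 %


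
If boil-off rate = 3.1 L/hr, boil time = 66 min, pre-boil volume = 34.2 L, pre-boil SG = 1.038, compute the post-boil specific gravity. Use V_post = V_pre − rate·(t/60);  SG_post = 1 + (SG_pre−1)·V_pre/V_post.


V_post = 34.2 − 3.1·(66/60) = 30.7900
SG_post = 1 + (1.038 − 1)·34.2/30.7900

1.0422


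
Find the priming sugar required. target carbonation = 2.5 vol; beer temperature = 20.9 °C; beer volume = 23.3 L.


residual = 14.695·(0.01821 + 0.09011·e^(−0.04·T));  sugar = (target − residual)·4.0·V
residual = 14.695·(0.01821 + 0.09011·e^(−0.04·20.9)) = 0.8415
sugar = (2.5 − 0.8415)·4.0·23.3

154.5681 g


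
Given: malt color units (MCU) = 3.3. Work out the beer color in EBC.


SRM = 1.4922·MCU^0.6859;  EBC = SRM·1.97
SRM = 1.4922·3.3^0.6859 = 3.3844
EBC = 3.3844·1.97

6.6672 EBC


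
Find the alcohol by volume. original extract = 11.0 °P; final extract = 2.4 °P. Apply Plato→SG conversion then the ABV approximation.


SG = 259/(259 − P);  ABV = (OG − FG)·131.25
OG = 259/(259 − 11.0) = 1.0444
FG = 259/(259 − 2.4) = 1.0094
ABV = (1.0444 − 1.0094)·131.25

4.5940 % ABV


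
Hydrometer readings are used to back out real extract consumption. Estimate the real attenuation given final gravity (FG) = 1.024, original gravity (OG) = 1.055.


AA = (OG−FG)/(OG−1)·100;  RA = AA·0.8192
AA = (1.055 − 1.024)/(1.055 − 1)·100 = 56.3636
RA = 56.3636·0.8192

46.1731 %


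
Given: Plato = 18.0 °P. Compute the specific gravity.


SG = 259/(259 − P)
SG = 259/(259 − 18.0)

1.0747


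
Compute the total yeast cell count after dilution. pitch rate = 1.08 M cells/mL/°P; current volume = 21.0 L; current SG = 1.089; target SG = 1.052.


V_w = V·((SG_c−1)/(SG_t−1)−1);  °P = 259 − 259/SG_t;  cells = rate·(V+V_w)·°P
V_w = 21.0·((1.089−1)/(1.052−1)−1) = 14.9423
V_final = 21.0 + 14.9423 = 35.9423
°P = 259 − 259/1.052 = 12.8023
cells = 1.08·35.9423·12.8023

496.9550 billion cells


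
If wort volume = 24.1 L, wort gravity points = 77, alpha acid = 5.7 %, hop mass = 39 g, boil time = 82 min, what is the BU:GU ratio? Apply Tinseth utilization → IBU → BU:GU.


U = 1.65·0.000125^(GP/1000)·(1−e^(−0.04t))/4.15;  IBU = (α/100)·m·U·1000/V;  BU:GU = IBU/GP
U = 1.65·0.000125^(77/1000)·(1−e^(−0.04·82))/4.15 = 0.1915
IBU = (5.7/100)·39·0.1915·1000/24.1 = 17.6670
BU:GU = 17.6670/77

0.2294


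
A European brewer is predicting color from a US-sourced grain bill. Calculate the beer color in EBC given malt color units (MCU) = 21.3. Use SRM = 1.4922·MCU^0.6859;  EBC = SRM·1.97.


SRM = 1.4922·21.3^0.6859 = 12.1608
EBC = 12.1608·1.97

23.9568 EBC


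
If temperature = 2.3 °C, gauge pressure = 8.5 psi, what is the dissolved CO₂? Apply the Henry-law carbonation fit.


vols = (P + 14.695)·(0.01821 + 0.09011·e^(−0.04·T))
vols = (8.5 + 14.695)·(0.01821 + 0.09011·e^(−0.04·2.3))

2.3288 volumes


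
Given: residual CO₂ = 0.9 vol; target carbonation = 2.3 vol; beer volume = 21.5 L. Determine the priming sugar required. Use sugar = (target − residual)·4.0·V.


sugar = (2.3 − 0.9)·4.0·21.5

120.4000 g


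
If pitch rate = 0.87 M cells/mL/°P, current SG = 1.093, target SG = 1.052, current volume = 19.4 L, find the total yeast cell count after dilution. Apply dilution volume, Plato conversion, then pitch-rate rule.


V_w = V·((SG_c−1)/(SG_t−1)−1);  °P = 259 − 259/SG_t;  cells = rate·(V+V_w)·°P
V_w = 19.4·((1.093−1)/(1.052−1)−1) = 15.2962
V_final = 19.4 + 15.2962 = 34.6962
°P = 259 − 259/1.052 = 12.8023
cells = 0.87·34.6962·12.8023

386.4452 billion cells


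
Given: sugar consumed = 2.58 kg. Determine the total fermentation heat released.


Q = m_sugar · 590 kJ/kg
Q = 2.58 · 590

1522.2000 kJ


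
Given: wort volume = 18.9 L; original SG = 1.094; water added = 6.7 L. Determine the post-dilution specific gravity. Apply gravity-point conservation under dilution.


SG_new = 1 + (SG_old − 1)·V_old/(V_old + V_water)
pts = (1.094 − 1)·1000·18.9/(18.9 + 6.7) = 69.3984
SG_new = 1 + 69.3984/1000

1.0694


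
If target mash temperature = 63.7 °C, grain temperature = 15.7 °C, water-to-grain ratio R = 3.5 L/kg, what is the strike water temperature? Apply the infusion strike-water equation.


T_strike = (0.41/R)·(T_mash − T_grain) + T_mash
T_strike = (0.41/3.5)·(63.7 − 15.7) + 63.7

69.3229 °C


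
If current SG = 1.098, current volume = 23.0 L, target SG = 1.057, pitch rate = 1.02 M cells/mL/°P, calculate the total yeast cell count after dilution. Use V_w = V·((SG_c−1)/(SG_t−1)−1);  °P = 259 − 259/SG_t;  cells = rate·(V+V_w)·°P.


V_w = 23.0·((1.098−1)/(1.057−1)−1) = 16.5439
V_final = 23.0 + 16.5439 = 39.5439
°P = 259 − 259/1.057 = 13.9669
cells = 1.02·39.5439·13.9669

563.3507 billion cells


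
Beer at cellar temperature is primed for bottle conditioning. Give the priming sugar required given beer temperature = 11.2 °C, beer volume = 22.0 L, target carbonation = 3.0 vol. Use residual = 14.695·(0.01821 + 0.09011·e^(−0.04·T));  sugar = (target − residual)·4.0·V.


residual = 14.695·(0.01821 + 0.09011·e^(−0.04·11.2)) = 1.1136
sugar = (3.0 − 1.1136)·4.0·22.0

166.0021 g


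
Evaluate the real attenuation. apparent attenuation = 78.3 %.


RA = AA · 0.8192
RA = 78.3 · 0.8192

64.1434 %


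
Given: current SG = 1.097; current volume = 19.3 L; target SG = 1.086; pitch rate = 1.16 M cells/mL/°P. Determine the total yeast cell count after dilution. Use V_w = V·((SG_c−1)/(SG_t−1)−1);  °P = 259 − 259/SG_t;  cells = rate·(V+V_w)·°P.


V_w = 19.3·((1.097−1)/(1.086−1)−1) = 2.4686
V_final = 19.3 + 2.4686 = 21.7686
°P = 259 − 259/1.086 = 20.5101
cells = 1.16·21.7686·20.5101

517.9132 billion cells


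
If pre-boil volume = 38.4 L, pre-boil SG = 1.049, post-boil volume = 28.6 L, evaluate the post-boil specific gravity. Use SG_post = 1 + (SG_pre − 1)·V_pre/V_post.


pts_pre = (1.049 − 1)·1000 = 49.0000
pts_post = 49.0000·38.4/28.6 = 65.7902
SG_post = 1 + 65.7902/1000

1.0658


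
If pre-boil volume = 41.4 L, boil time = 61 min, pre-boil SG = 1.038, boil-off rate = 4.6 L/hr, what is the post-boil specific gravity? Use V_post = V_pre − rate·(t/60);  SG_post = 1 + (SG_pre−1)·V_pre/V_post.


V_post = 41.4 − 4.6·(61/60) = 36.7233
SG_post = 1 + (1.038 − 1)·41.4/36.7233

1.0428


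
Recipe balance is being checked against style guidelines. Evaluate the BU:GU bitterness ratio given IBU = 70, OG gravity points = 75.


BU:GU = IBU / OG_points
BU:GU = 70 / 75

0.9333


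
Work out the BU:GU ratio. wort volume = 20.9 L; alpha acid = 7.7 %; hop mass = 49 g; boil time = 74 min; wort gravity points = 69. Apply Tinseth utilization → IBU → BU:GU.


U = 1.65·0.000125^(GP/1000)·(1−e^(−0.04t))/4.15;  IBU = (α/100)·m·U·1000/V;  BU:GU = IBU/GP
U = 1.65·0.000125^(69/1000)·(1−e^(−0.04·74))/4.15 = 0.2028
IBU = (7.7/100)·49·0.2028·1000/20.9 = 36.6062
BU:GU = 36.6062/69

0.5305


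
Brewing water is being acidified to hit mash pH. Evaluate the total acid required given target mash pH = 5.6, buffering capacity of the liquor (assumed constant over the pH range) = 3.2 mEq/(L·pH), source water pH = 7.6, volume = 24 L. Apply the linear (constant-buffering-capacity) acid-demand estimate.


acid = buffering capacity · (pH_source − pH_target) · V
acid = 3.2 · (7.6 − 5.6) · 24

153.6000 mEq


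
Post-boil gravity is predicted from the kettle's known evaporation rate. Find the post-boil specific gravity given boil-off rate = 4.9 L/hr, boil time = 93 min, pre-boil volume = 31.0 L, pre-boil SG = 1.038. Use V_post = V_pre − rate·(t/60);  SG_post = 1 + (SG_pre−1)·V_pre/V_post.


V_post = 31.0 − 4.9·(93/60) = 23.4050
SG_post = 1 + (1.038 − 1)·31.0/23.4050

1.0503


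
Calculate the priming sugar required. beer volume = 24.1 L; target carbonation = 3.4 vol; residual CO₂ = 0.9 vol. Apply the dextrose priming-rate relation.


sugar = (target − residual)·4.0·V
sugar = (3.4 − 0.9)·4.0·24.1

241.0000 g


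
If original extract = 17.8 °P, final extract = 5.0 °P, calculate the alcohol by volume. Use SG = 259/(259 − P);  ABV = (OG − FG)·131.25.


OG = 259/(259 − 17.8) = 1.0738
FG = 259/(259 − 5.0) = 1.0197
ABV = (1.0738 − 1.0197)·131.25

7.1023 % ABV


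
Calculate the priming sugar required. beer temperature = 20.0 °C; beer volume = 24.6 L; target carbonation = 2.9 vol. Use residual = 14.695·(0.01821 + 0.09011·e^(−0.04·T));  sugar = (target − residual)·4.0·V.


residual = 14.695·(0.01821 + 0.09011·e^(−0.04·20.0)) = 0.8626
sugar = (2.9 − 0.8626)·4.0·24.6

200.4819 g


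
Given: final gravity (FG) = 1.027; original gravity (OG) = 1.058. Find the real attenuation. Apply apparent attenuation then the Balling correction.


AA = (OG−FG)/(OG−1)·100;  RA = AA·0.8192
AA = (1.058 − 1.027)/(1.058 − 1)·100 = 53.4483
RA = 53.4483·0.8192

43.7848 %


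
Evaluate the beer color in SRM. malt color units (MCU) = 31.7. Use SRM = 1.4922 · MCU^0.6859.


SRM = 1.4922 · 31.7^0.6859

15.9736 SRM


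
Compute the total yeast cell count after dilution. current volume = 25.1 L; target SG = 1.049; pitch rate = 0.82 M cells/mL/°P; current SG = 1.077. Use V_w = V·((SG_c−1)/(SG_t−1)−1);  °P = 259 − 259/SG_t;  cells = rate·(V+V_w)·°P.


V_w = 25.1·((1.077−1)/(1.049−1)−1) = 14.3429
V_final = 25.1 + 14.3429 = 39.4429
°P = 259 − 259/1.049 = 12.0982
cells = 0.82·39.4429·12.0982

391.2934 billion cells


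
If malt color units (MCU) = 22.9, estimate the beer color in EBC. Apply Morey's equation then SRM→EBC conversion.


SRM = 1.4922·MCU^0.6859;  EBC = SRM·1.97
SRM = 1.4922·22.9^0.6859 = 12.7802
EBC = 12.7802·1.97

25.1770 EBC


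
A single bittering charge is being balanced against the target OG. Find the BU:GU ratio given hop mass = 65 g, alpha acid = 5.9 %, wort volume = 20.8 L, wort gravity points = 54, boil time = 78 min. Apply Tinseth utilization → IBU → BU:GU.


U = 1.65·0.000125^(GP/1000)·(1−e^(−0.04t))/4.15;  IBU = (α/100)·m·U·1000/V;  BU:GU = IBU/GP
U = 1.65·0.000125^(54/1000)·(1−e^(−0.04·78))/4.15 = 0.2339
IBU = (5.9/100)·65·0.2339·1000/20.8 = 43.1278
BU:GU = 43.1278/54

0.7987


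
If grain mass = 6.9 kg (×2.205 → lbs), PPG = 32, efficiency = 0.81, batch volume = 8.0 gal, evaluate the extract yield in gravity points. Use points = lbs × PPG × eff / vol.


lbs = 6.9 × 2.205 = 15.2145
points = 15.2145 × 32 × 0.81 / 8.0

49.2950 points


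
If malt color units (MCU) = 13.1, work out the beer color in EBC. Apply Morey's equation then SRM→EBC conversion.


SRM = 1.4922·MCU^0.6859;  EBC = SRM·1.97
SRM = 1.4922·13.1^0.6859 = 8.7129
EBC = 8.7129·1.97

17.1644 EBC


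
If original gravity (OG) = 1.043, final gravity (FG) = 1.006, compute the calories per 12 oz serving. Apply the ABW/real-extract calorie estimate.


ABW = (OG−FG)·131.25·0.79/FG;  °P = 259 − 259/SG (for OG→OE and FG→AE);  RE = 0.1808·OE + 0.8192·AE;  Cal = (6.9·ABW + 4·(RE−0.1))·FG·3.55
ABW = (1.043 − 1.006)·131.25·0.79/1.006 = 3.8136
OE = 259 − 259/1.043 = 10.6779 °P
AE = 259 − 259/1.006 = 1.5447 °P
RE = 0.1808·10.6779 + 0.8192·1.5447 = 3.1960 °P
Cal = (6.9·3.8136 + 4·(3.1960−0.1))·1.006·3.55

138.2005 kcal


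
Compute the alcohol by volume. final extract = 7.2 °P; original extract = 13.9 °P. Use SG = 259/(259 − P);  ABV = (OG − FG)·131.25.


OG = 259/(259 − 13.9) = 1.0567
FG = 259/(259 − 7.2) = 1.0286
ABV = (1.0567 − 1.0286)·131.25

3.6904 % ABV


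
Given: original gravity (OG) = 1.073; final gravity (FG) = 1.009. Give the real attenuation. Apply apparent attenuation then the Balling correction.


AA = (OG−FG)/(OG−1)·100;  RA = AA·0.8192
AA = (1.073 − 1.009)/(1.073 − 1)·100 = 87.6712
RA = 87.6712·0.8192

71.8203 %


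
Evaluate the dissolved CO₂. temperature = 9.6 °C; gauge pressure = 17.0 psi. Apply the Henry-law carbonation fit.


vols = (P + 14.695)·(0.01821 + 0.09011·e^(−0.04·T))
vols = (17.0 + 14.695)·(0.01821 + 0.09011·e^(−0.04·9.6))

2.5225 volumes


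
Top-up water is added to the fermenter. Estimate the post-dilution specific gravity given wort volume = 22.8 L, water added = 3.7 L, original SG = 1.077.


SG_new = 1 + (SG_old − 1)·V_old/(V_old + V_water)
pts = (1.077 − 1)·1000·22.8/(22.8 + 3.7) = 66.2491
SG_new = 1 + 66.2491/1000

1.0662


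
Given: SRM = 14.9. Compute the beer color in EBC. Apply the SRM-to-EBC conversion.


EBC = SRM · 1.97
EBC = 14.9 · 1.97

29.3530 EBC


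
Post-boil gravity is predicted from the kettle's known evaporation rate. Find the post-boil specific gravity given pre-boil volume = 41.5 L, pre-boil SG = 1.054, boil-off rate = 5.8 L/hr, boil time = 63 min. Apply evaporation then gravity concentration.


V_post = V_pre − rate·(t/60);  SG_post = 1 + (SG_pre−1)·V_pre/V_post
V_post = 41.5 − 5.8·(63/60) = 35.4100
SG_post = 1 + (1.054 − 1)·41.5/35.4100

1.0633


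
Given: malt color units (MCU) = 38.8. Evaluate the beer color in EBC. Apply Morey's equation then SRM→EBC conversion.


SRM = 1.4922·MCU^0.6859;  EBC = SRM·1.97
SRM = 1.4922·38.8^0.6859 = 18.3488
EBC = 18.3488·1.97

36.1471 EBC


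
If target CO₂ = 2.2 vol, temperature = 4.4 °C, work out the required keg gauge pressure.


psi = vols/(0.01821 + 0.09011·e^(−0.04·T)) − 14.695
psi = 2.2/(0.01821 + 0.09011·e^(−0.04·4.4)) − 14.695

8.7647 psi


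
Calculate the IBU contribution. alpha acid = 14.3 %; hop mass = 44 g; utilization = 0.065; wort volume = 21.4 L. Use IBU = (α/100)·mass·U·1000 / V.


IBU = (14.3/100)·44·0.065·1000 / 21.4

19.1112 IBU
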